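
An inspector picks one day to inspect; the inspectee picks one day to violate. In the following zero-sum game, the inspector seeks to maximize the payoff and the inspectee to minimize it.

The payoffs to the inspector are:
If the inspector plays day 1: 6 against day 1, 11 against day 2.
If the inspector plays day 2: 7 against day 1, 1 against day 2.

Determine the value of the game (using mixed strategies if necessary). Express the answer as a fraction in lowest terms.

Row minima are 6 and 1, so the inspector's maximin is 6; column maxima are 7 and 11, so the inspectee's minimax is 7. These differ, so the equilibrium is in mixed strategies.
Let the inspector play day 1 with probability p. The inspectee is indifferent when 6p + 7(1−p) = 11p + (1−p), giving p = 6/11.
Let the inspectee play day 1 with probability q. The inspector is indifferent when 6q + 11(1−q) = 7q + (1−q), giving q = 10/11.
The value is 6·(10/11) + (11)·(1/11) = 71/11.

71/11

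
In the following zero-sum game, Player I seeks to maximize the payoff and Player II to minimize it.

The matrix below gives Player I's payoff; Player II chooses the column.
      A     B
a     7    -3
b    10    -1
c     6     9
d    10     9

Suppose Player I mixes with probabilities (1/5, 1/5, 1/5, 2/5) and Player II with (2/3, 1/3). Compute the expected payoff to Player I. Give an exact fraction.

Against (2/3, 1/3), each row's expected payoff is a: 11/3; b: 19/3; c: 7; d: 29/3.
Taking the (1/5, 1/5, 1/5, 2/5)-weighted average: (1/5)·(11/3) + (1/5)·(19/3) + (1/5)·(7) + (2/5)·(29/3) = 109/15.

109/15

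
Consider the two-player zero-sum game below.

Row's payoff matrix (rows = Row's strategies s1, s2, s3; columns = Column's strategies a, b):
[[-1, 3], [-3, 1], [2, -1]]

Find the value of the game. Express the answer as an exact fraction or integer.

5/7

Row s2 is strictly dominated by row s1, so Row never plays it.
The remaining 2×2 game on (s1, s3) × (a, b) has no saddle point. Let Row play s1 with probability p; indifference gives −p + 2(1−p) = 3p − (1−p), so p = 3/7.
Similarly Column's optimal q on a is 4/7, and the value is -1·(4/7) + (3)·(3/7) = 5/7.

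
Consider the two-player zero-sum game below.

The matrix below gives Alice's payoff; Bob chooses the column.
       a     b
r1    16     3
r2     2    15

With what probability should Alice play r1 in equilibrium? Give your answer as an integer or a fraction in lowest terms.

1/2

Row minima are 3 and 2, so Alice's maximin is 3; column maxima are 16 and 15, so Bob's minimax is 15. These differ, so the equilibrium is in mixed strategies.
Let Alice play r1 with probability p. Bob is indifferent when 16p + 2(1−p) = 3p + 15(1−p), giving p = 1/2.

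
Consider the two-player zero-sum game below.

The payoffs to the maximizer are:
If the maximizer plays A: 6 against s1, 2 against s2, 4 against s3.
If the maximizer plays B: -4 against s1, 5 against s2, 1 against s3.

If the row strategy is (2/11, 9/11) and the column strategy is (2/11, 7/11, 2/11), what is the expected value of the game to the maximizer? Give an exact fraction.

Against (2/11, 7/11, 2/11), each row's expected payoff is A: 34/11; B: 29/11.
Taking the (2/11, 9/11)-weighted average: (2/11)·(34/11) + (9/11)·(29/11) = 329/121.

329/121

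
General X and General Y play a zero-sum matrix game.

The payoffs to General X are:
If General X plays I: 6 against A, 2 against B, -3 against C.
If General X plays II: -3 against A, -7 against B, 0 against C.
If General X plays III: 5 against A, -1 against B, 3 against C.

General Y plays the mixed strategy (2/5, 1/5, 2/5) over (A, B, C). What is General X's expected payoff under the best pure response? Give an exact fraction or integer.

I: (6)·(2/5) + (2)·(1/5) + (-3)·(2/5) = 8/5.
II: (-3)·(2/5) + (-7)·(1/5) + (0)·(2/5) = -13/5.
III: (5)·(2/5) + (-1)·(1/5) + (3)·(2/5) = 3.
The best pure response is III with expected payoff 3.

3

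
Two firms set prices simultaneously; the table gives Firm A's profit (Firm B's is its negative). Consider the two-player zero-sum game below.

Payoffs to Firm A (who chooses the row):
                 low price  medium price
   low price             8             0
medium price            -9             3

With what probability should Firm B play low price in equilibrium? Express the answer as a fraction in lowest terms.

3/20

Row minima are 0 and -9, so Firm A's maximin is 0; column maxima are 8 and 3, so Firm B's minimax is 3. These differ, so the equilibrium is in mixed strategies.
Let Firm B play low price with probability q. Firm A is indifferent when 8q = −9q + 3(1−q), giving q = 3/20.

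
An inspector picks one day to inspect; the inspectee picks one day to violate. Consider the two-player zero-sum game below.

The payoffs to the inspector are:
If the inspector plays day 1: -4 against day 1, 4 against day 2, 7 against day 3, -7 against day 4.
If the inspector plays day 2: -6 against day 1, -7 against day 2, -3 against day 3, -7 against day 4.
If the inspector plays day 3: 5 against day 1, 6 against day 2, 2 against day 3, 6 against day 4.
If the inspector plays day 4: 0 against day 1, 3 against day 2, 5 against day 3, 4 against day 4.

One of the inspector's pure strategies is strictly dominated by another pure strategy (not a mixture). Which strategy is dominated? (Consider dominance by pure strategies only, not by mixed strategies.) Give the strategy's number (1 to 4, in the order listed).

Compare day 2 with day 3: 5 > -6, 6 > -7, 2 > -3, 6 > -7.
So day 3 strictly dominates day 2 for the inspector; day 2 is strictly dominated.

2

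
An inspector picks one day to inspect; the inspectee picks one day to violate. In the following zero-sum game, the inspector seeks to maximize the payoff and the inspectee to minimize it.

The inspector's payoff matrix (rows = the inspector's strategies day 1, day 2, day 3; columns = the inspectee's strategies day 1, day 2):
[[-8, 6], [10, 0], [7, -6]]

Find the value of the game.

5/2

Row day 3 is strictly dominated by row day 2, so the inspector never plays it.
The remaining 2×2 game on (day 1, day 2) × (day 1, day 2) has no saddle point. Let the inspector play day 1 with probability p; indifference gives −8p + 10(1−p) = 6p, so p = 5/12.
Similarly the inspectee's optimal q on day 1 is 1/4, and the value is -8·(1/4) + (6)·(3/4) = 5/2.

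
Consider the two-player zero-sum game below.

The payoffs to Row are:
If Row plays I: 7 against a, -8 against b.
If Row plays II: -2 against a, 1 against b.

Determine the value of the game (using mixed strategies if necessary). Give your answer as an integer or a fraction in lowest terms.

-1/2

Row minima are -8 and -2, so Row's maximin is -2; column maxima are 7 and 1, so Column's minimax is 1. These differ, so the equilibrium is in mixed strategies.
Let Row play I with probability p. Column is indifferent when 7p − 2(1−p) = −8p + (1−p), giving p = 1/6.
Let Column play a with probability q. Row is indifferent when 7q − 8(1−q) = −2q + (1−q), giving q = 1/2.
The value is 7·(1/2) + (-8)·(1/2) = -1/2.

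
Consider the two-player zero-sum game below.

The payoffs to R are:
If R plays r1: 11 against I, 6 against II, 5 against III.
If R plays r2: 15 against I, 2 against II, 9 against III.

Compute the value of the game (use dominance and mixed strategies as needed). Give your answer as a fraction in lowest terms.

Column I is strictly dominated by III for C (it gives R more in every row).
The remaining 2×2 game on (r1, r2) × (II, III) has no saddle point. Let R play r1 with probability p; indifference gives 6p + 2(1−p) = 5p + 9(1−p), so p = 7/8.
Similarly C's optimal q on II is 1/2, and the value is 6·(1/2) + (5)·(1/2) = 11/2.

11/2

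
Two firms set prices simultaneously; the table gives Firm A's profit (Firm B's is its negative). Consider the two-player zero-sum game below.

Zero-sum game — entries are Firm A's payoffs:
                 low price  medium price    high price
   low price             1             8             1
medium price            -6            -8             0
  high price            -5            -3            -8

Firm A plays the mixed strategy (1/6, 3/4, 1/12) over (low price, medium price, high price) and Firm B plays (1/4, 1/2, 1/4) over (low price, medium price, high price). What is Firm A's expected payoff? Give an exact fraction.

-181/48

Against (1/4, 1/2, 1/4), each row's expected payoff is low price: 9/2; medium price: -11/2; high price: -19/4.
Taking the (1/6, 3/4, 1/12)-weighted average: (1/6)·(9/2) + (3/4)·(-11/2) + (1/12)·(-19/4) = -181/48.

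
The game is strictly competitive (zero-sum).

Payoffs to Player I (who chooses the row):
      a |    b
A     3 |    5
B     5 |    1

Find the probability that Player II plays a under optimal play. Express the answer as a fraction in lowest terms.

Row minima are 3 and 1, so Player I's maximin is 3; column maxima are 5 and 5, so Player II's minimax is 5. These differ, so the equilibrium is in mixed strategies.
Let Player II play a with probability q. Player I is indifferent when 3q + 5(1−q) = 5q + (1−q), giving q = 2/3.

2/3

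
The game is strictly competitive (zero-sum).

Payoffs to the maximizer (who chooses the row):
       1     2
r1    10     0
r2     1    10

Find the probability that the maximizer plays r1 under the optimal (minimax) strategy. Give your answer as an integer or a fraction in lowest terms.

Row minima are 0 and 1, so the maximizer's maximin is 1; column maxima are 10 and 10, so the minimizer's minimax is 10. These differ, so the equilibrium is in mixed strategies.
Let the maximizer play r1 with probability p. The minimizer is indifferent when 10p + (1−p) = 10(1−p), giving p = 9/19.

9/19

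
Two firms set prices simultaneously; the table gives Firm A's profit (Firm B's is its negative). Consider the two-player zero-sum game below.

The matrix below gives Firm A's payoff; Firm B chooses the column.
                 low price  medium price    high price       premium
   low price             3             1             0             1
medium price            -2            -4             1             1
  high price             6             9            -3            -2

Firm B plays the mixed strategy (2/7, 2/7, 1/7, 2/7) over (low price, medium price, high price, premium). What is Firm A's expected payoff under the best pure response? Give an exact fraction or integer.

23/7

low price: (3)·(2/7) + (1)·(2/7) + (0)·(1/7) + (1)·(2/7) = 10/7.
medium price: (-2)·(2/7) + (-4)·(2/7) + (1)·(1/7) + (1)·(2/7) = -9/7.
high price: (6)·(2/7) + (9)·(2/7) + (-3)·(1/7) + (-2)·(2/7) = 23/7.
The best pure response is high price with expected payoff 23/7.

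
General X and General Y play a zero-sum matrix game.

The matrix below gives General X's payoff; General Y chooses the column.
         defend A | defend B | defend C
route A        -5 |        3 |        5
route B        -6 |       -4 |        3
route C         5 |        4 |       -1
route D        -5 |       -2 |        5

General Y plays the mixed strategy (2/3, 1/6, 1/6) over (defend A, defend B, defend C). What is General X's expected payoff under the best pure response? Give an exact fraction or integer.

route A: (-5)·(2/3) + (3)·(1/6) + (5)·(1/6) = -2.
route B: (-6)·(2/3) + (-4)·(1/6) + (3)·(1/6) = -25/6.
route C: (5)·(2/3) + (4)·(1/6) + (-1)·(1/6) = 23/6.
route D: (-5)·(2/3) + (-2)·(1/6) + (5)·(1/6) = -17/6.
The best pure response is route C with expected payoff 23/6.

23/6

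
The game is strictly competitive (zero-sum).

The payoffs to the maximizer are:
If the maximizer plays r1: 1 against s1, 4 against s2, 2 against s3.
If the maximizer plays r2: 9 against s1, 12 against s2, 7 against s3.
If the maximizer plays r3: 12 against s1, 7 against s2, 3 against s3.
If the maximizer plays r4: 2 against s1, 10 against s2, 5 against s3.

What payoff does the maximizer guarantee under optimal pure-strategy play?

Row minima: 1, 7, 3, 2 → the maximizer's maximin is 7.
Column maxima: 12, 12, 7 → the minimizer's minimax is 7.
They coincide at (r2, s3), so the value is 7.

7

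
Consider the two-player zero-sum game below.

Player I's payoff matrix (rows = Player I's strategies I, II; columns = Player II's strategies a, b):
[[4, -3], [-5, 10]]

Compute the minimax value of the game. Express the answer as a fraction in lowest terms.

Row minima are -3 and -5, so Player I's maximin is -3; column maxima are 4 and 10, so Player II's minimax is 4. These differ, so the equilibrium is in mixed strategies.
Let Player I play I with probability p. Player II is indifferent when 4p − 5(1−p) = −3p + 10(1−p), giving p = 15/22.
Let Player II play a with probability q. Player I is indifferent when 4q − 3(1−q) = −5q + 10(1−q), giving q = 13/22.
The value is 4·(13/22) + (-3)·(9/22) = 25/22.

25/22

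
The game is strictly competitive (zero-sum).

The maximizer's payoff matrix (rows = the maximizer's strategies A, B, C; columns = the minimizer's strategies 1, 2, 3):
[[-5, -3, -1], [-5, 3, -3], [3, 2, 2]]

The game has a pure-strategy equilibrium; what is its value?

Row minima: -5, -5, 2 → the maximizer's maximin is 2.
Column maxima: 3, 3, 2 → the minimizer's minimax is 2.
They coincide at (C, 3), so the value is 2.

2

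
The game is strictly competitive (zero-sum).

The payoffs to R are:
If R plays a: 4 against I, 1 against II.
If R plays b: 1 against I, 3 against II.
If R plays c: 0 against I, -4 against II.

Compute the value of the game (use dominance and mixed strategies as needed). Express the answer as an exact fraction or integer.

11/5

Row c is strictly dominated by row a, so R never plays it.
The remaining 2×2 game on (a, b) × (I, II) has no saddle point. Let R play a with probability p; indifference gives 4p + (1−p) = p + 3(1−p), so p = 2/5.
Similarly C's optimal q on I is 2/5, and the value is 4·(2/5) + (1)·(3/5) = 11/5.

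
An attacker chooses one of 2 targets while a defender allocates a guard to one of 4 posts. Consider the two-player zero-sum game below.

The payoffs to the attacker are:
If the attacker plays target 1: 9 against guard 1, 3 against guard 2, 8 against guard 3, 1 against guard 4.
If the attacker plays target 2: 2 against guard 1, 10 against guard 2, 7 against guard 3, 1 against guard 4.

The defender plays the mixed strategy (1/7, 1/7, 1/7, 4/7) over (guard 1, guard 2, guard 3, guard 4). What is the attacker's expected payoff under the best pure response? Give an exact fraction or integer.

24/7

target 1: (9)·(1/7) + (3)·(1/7) + (8)·(1/7) + (1)·(4/7) = 24/7.
target 2: (2)·(1/7) + (10)·(1/7) + (7)·(1/7) + (1)·(4/7) = 23/7.
The best pure response is target 1 with expected payoff 24/7.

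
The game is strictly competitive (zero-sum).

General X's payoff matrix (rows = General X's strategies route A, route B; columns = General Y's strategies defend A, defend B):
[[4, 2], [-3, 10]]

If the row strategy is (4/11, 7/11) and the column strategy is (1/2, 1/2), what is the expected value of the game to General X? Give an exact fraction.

Against (1/2, 1/2), each row's expected payoff is route A: 3; route B: 7/2.
Taking the (4/11, 7/11)-weighted average: (4/11)·(3) + (7/11)·(7/2) = 73/22.

73/22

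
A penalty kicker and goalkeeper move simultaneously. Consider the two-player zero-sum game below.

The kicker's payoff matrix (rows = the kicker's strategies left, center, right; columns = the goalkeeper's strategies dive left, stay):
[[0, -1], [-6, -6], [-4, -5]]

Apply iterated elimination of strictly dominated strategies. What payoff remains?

-1

Row center is strictly dominated by row left (0>-6, -1>-6); eliminate center.
Row right is strictly dominated by row left (0>-4, -1>-5); eliminate right.
Column dive left is strictly dominated by stay for the goalkeeper (-1<0); eliminate dive left.
Only (left, stay) remains, with payoff -1.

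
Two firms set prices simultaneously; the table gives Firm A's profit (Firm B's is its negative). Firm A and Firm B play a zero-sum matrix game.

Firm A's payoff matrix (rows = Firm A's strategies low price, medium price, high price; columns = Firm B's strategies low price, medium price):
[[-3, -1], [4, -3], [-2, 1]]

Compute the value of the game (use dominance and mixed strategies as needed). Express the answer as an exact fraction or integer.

-1/5

Row low price is strictly dominated by row high price, so Firm A never plays it.
The remaining 2×2 game on (medium price, high price) × (low price, medium price) has no saddle point. Let Firm A play medium price with probability p; indifference gives 4p − 2(1−p) = −3p + (1−p), so p = 3/10.
Similarly Firm B's optimal q on low price is 2/5, and the value is 4·(2/5) + (-3)·(3/5) = -1/5.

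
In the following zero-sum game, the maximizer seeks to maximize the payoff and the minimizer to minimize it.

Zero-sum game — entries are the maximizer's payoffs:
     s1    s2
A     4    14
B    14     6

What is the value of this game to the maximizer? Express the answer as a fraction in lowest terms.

86/9

Row minima are 4 and 6, so the maximizer's maximin is 6; column maxima are 14 and 14, so the minimizer's minimax is 14. These differ, so the equilibrium is in mixed strategies.
Let the maximizer play A with probability p. The minimizer is indifferent when 4p + 14(1−p) = 14p + 6(1−p), giving p = 4/9.
Let the minimizer play s1 with probability q. The maximizer is indifferent when 4q + 14(1−q) = 14q + 6(1−q), giving q = 4/9.
The value is 4·(4/9) + (14)·(5/9) = 86/9.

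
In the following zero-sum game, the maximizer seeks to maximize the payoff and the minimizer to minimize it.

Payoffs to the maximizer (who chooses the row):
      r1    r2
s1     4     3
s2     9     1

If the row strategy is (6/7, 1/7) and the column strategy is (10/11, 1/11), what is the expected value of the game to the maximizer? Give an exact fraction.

Against (10/11, 1/11), each row's expected payoff is s1: 43/11; s2: 91/11.
Taking the (6/7, 1/7)-weighted average: (6/7)·(43/11) + (1/7)·(91/11) = 349/77.

349/77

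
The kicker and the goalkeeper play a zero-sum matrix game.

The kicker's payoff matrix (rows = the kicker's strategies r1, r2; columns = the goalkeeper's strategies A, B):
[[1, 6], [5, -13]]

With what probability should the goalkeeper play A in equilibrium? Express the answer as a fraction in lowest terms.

19/23

Row minima are 1 and -13, so the kicker's maximin is 1; column maxima are 5 and 6, so the goalkeeper's minimax is 5. These differ, so the equilibrium is in mixed strategies.
Let the goalkeeper play A with probability q. The kicker is indifferent when q + 6(1−q) = 5q − 13(1−q), giving q = 19/23.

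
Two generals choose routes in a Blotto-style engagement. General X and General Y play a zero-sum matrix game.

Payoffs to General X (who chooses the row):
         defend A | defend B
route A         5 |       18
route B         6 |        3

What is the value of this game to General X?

93/16

Row minima are 5 and 3, so General X's maximin is 5; column maxima are 6 and 18, so General Y's minimax is 6. These differ, so the equilibrium is in mixed strategies.
Let General X play route A with probability p. General Y is indifferent when 5p + 6(1−p) = 18p + 3(1−p), giving p = 3/16.
Let General Y play defend A with probability q. General X is indifferent when 5q + 18(1−q) = 6q + 3(1−q), giving q = 15/16.
The value is 5·(15/16) + (18)·(1/16) = 93/16.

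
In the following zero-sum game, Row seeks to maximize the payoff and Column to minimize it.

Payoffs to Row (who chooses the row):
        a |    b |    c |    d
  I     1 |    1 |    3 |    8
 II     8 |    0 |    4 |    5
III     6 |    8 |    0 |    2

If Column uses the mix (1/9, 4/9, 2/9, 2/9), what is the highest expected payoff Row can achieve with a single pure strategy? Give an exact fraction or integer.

14/3

I: (1)·(1/9) + (1)·(4/9) + (3)·(2/9) + (8)·(2/9) = 3.
II: (8)·(1/9) + (0)·(4/9) + (4)·(2/9) + (5)·(2/9) = 26/9.
III: (6)·(1/9) + (8)·(4/9) + (0)·(2/9) + (2)·(2/9) = 14/3.
The best pure response is III with expected payoff 14/3.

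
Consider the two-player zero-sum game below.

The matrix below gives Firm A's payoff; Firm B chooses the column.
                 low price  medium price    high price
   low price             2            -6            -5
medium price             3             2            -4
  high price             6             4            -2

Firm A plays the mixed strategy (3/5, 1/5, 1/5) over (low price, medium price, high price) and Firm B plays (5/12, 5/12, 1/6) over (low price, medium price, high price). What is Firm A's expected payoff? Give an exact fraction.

Against (5/12, 5/12, 1/6), each row's expected payoff is low price: -5/2; medium price: 17/12; high price: 23/6.
Taking the (3/5, 1/5, 1/5)-weighted average: (3/5)·(-5/2) + (1/5)·(17/12) + (1/5)·(23/6) = -9/20.

-9/20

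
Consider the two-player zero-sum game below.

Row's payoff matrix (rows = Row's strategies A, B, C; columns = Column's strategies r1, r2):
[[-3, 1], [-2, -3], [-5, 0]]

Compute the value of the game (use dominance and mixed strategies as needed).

-11/5

Row C is strictly dominated by row A, so Row never plays it.
The remaining 2×2 game on (A, B) × (r1, r2) has no saddle point. Let Row play A with probability p; indifference gives −3p − 2(1−p) = p − 3(1−p), so p = 1/5.
Similarly Column's optimal q on r1 is 4/5, and the value is -3·(4/5) + (1)·(1/5) = -11/5.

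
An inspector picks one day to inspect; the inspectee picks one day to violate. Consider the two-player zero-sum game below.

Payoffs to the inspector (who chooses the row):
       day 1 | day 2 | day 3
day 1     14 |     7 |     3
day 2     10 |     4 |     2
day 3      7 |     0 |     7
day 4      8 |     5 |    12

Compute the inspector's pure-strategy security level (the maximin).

The worst-case payoff for each row is day 1: 3, day 2: 2, day 3: 0, day 4: 5.
The best of these is 5.

5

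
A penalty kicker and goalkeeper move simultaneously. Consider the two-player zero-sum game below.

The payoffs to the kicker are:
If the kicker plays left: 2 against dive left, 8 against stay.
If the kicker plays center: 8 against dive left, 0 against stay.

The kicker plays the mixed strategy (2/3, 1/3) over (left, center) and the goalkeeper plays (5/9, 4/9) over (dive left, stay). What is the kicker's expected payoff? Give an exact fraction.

124/27

Against (5/9, 4/9), each row's expected payoff is left: 14/3; center: 40/9.
Taking the (2/3, 1/3)-weighted average: (2/3)·(14/3) + (1/3)·(40/9) = 124/27.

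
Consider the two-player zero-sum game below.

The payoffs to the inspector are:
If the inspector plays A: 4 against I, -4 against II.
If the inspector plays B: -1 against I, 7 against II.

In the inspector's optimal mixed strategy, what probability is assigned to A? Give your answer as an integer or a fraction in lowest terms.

Row minima are -4 and -1, so the inspector's maximin is -1; column maxima are 4 and 7, so the inspectee's minimax is 4. These differ, so the equilibrium is in mixed strategies.
Let the inspector play A with probability p. The inspectee is indifferent when 4p − (1−p) = −4p + 7(1−p), giving p = 1/2.

1/2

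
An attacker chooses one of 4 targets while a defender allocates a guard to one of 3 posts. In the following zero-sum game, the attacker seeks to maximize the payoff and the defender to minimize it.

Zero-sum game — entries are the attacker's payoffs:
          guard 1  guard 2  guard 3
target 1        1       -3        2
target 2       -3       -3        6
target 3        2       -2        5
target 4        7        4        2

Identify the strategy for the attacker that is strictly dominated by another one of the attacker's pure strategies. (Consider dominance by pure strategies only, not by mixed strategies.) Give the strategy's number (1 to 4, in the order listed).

Compare target 1 with target 3: 2 > 1, -2 > -3, 5 > 2.
So target 3 strictly dominates target 1 for the attacker; target 1 is strictly dominated.

1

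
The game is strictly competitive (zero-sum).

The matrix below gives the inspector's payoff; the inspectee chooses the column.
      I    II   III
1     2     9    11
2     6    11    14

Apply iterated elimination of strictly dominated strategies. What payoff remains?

6

Column III is strictly dominated by I for the inspectee (2<11, 6<14); eliminate III.
Row 1 is strictly dominated by row 2 (6>2, 11>9); eliminate 1.
Column II is strictly dominated by I for the inspectee (6<11); eliminate II.
Only (2, I) remains, with payoff 6.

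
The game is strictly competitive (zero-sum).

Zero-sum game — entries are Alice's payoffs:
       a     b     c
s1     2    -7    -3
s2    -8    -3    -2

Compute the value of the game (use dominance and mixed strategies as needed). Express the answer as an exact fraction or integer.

-31/7

Column c is strictly dominated by b for Bob (it gives Alice more in every row).
The remaining 2×2 game on (s1, s2) × (a, b) has no saddle point. Let Alice play s1 with probability p; indifference gives 2p − 8(1−p) = −7p − 3(1−p), so p = 5/14.
Similarly Bob's optimal q on a is 2/7, and the value is 2·(2/7) + (-7)·(5/7) = -31/7.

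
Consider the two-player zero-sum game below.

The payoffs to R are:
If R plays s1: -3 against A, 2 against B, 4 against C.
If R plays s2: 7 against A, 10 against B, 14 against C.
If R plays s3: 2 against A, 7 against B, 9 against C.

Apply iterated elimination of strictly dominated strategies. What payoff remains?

7

Row s3 is strictly dominated by row s2 (7>2, 10>7, 14>9); eliminate s3.
Row s1 is strictly dominated by row s2 (7>-3, 10>2, 14>4); eliminate s1.
Column B is strictly dominated by A for C (7<10); eliminate B.
Column C is strictly dominated by A for C (7<14); eliminate C.
Only (s2, A) remains, with payoff 7.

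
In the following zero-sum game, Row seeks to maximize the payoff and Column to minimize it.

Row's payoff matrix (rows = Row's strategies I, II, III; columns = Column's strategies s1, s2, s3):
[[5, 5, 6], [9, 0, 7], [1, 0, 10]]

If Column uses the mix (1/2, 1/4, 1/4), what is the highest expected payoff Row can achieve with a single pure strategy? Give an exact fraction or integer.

I: (5)·(1/2) + (5)·(1/4) + (6)·(1/4) = 21/4.
II: (9)·(1/2) + (0)·(1/4) + (7)·(1/4) = 25/4.
III: (1)·(1/2) + (0)·(1/4) + (10)·(1/4) = 3.
The best pure response is II with expected payoff 25/4.

25/4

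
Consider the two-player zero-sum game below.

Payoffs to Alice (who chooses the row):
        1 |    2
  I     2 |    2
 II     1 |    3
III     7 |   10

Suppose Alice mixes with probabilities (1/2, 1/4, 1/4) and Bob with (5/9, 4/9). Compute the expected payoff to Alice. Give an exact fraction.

Against (5/9, 4/9), each row's expected payoff is I: 2; II: 17/9; III: 25/3.
Taking the (1/2, 1/4, 1/4)-weighted average: (1/2)·(2) + (1/4)·(17/9) + (1/4)·(25/3) = 32/9.

32/9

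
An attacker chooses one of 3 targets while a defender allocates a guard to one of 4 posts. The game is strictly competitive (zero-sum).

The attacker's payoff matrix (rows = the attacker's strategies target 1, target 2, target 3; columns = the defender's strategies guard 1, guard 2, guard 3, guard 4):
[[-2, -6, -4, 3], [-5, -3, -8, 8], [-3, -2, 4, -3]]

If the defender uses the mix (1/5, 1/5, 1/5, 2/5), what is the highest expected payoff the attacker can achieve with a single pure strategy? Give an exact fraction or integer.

0

target 1: (-2)·(1/5) + (-6)·(1/5) + (-4)·(1/5) + (3)·(2/5) = -6/5.
target 2: (-5)·(1/5) + (-3)·(1/5) + (-8)·(1/5) + (8)·(2/5) = 0.
target 3: (-3)·(1/5) + (-2)·(1/5) + (4)·(1/5) + (-3)·(2/5) = -7/5.
The best pure response is target 2 with expected payoff 0.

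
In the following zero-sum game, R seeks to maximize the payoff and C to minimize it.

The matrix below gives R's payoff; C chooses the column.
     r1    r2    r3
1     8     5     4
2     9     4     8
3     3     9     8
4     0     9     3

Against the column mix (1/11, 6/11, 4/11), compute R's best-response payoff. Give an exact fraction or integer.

89/11

1: (8)·(1/11) + (5)·(6/11) + (4)·(4/11) = 54/11.
2: (9)·(1/11) + (4)·(6/11) + (8)·(4/11) = 65/11.
3: (3)·(1/11) + (9)·(6/11) + (8)·(4/11) = 89/11.
4: (0)·(1/11) + (9)·(6/11) + (3)·(4/11) = 6.
The best pure response is 3 with expected payoff 89/11.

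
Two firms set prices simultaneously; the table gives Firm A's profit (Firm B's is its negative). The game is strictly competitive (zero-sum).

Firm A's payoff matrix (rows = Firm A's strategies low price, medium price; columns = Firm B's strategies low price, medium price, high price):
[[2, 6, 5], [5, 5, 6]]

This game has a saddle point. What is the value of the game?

5

Row minima: 2, 5 → Firm A's maximin is 5.
Column maxima: 5, 6, 6 → Firm B's minimax is 5.
They coincide at (medium price, low price), so the value is 5.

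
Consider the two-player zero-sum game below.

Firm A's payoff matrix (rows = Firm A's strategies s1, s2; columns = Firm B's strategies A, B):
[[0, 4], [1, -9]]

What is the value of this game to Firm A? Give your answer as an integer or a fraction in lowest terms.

Row minima are 0 and -9, so Firm A's maximin is 0; column maxima are 1 and 4, so Firm B's minimax is 1. These differ, so the equilibrium is in mixed strategies.
Let Firm A play s1 with probability p. Firm B is indifferent when (1−p) = 4p − 9(1−p), giving p = 5/7.
Let Firm B play A with probability q. Firm A is indifferent when 4(1−q) = q − 9(1−q), giving q = 13/14.
The value is 0·(13/14) + (4)·(1/14) = 2/7.

2/7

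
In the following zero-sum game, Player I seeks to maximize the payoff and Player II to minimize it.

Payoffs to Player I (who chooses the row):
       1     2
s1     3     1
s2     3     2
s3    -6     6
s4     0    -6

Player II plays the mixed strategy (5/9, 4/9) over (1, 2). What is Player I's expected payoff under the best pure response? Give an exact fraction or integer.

s1: (3)·(5/9) + (1)·(4/9) = 19/9.
s2: (3)·(5/9) + (2)·(4/9) = 23/9.
s3: (-6)·(5/9) + (6)·(4/9) = -2/3.
s4: (0)·(5/9) + (-6)·(4/9) = -8/3.
The best pure response is s2 with expected payoff 23/9.

23/9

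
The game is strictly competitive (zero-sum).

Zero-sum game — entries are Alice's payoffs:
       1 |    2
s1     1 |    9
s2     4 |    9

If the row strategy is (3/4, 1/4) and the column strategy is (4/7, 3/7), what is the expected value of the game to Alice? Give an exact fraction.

34/7

Against (4/7, 3/7), each row's expected payoff is s1: 31/7; s2: 43/7.
Taking the (3/4, 1/4)-weighted average: (3/4)·(31/7) + (1/4)·(43/7) = 34/7.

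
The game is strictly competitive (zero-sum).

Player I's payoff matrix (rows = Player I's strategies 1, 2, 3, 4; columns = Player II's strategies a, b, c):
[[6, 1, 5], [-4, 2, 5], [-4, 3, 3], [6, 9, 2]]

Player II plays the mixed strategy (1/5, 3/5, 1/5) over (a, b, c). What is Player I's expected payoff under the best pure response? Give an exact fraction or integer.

1: (6)·(1/5) + (1)·(3/5) + (5)·(1/5) = 14/5.
2: (-4)·(1/5) + (2)·(3/5) + (5)·(1/5) = 7/5.
3: (-4)·(1/5) + (3)·(3/5) + (3)·(1/5) = 8/5.
4: (6)·(1/5) + (9)·(3/5) + (2)·(1/5) = 7.
The best pure response is 4 with expected payoff 7.

7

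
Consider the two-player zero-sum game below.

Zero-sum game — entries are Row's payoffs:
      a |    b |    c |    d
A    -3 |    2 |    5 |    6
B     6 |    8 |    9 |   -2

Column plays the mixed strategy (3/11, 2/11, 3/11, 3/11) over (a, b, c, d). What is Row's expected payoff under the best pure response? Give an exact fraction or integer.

5

A: (-3)·(3/11) + (2)·(2/11) + (5)·(3/11) + (6)·(3/11) = 28/11.
B: (6)·(3/11) + (8)·(2/11) + (9)·(3/11) + (-2)·(3/11) = 5.
The best pure response is B with expected payoff 5.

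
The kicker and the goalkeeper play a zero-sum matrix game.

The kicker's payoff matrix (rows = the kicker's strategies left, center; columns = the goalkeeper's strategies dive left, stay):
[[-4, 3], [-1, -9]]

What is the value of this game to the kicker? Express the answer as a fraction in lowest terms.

-13/5

Row minima are -4 and -9, so the kicker's maximin is -4; column maxima are -1 and 3, so the goalkeeper's minimax is -1. These differ, so the equilibrium is in mixed strategies.
Let the kicker play left with probability p. The goalkeeper is indifferent when −4p − (1−p) = 3p − 9(1−p), giving p = 8/15.
Let the goalkeeper play dive left with probability q. The kicker is indifferent when −4q + 3(1−q) = −q − 9(1−q), giving q = 4/5.
The value is -4·(4/5) + (3)·(1/5) = -13/5.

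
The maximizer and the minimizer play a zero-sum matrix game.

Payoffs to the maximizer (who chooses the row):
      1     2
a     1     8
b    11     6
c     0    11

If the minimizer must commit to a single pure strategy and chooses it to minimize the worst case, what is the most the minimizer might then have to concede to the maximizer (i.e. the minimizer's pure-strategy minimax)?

11

The worst case (largest entry) in each column is 1: 11, 2: 11.
The best (smallest) of these is 11.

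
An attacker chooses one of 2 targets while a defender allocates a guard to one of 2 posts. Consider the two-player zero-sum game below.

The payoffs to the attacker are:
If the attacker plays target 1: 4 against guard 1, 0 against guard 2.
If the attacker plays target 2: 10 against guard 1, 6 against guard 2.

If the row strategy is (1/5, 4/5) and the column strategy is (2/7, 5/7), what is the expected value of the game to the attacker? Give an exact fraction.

208/35

Against (2/7, 5/7), each row's expected payoff is target 1: 8/7; target 2: 50/7.
Taking the (1/5, 4/5)-weighted average: (1/5)·(8/7) + (4/5)·(50/7) = 208/35.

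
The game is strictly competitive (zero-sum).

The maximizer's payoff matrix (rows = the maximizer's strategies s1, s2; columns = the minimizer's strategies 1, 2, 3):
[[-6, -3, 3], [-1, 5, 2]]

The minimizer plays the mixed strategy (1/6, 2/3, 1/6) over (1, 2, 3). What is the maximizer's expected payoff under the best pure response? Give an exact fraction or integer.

s1: (-6)·(1/6) + (-3)·(2/3) + (3)·(1/6) = -5/2.
s2: (-1)·(1/6) + (5)·(2/3) + (2)·(1/6) = 7/2.
The best pure response is s2 with expected payoff 7/2.

7/2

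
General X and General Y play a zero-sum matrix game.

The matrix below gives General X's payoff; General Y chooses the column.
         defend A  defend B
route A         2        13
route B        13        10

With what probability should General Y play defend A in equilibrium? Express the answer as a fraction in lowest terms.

3/14

Row minima are 2 and 10, so General X's maximin is 10; column maxima are 13 and 13, so General Y's minimax is 13. These differ, so the equilibrium is in mixed strategies.
Let General Y play defend A with probability q. General X is indifferent when 2q + 13(1−q) = 13q + 10(1−q), giving q = 3/14.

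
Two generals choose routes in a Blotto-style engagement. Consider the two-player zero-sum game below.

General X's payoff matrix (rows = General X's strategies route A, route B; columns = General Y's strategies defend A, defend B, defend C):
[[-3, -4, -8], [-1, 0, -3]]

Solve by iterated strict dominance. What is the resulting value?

-3

Column defend A is strictly dominated by defend C for General Y (-8<-3, -3<-1); eliminate defend A.
Row route A is strictly dominated by row route B (0>-4, -3>-8); eliminate route A.
Column defend B is strictly dominated by defend C for General Y (-3<0); eliminate defend B.
Only (route B, defend C) remains, with payoff -3.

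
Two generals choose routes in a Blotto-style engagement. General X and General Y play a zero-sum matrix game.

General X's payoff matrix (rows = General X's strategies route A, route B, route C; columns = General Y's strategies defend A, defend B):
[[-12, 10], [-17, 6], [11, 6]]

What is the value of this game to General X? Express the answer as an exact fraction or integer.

182/27

Row route B is strictly dominated by row route A, so General X never plays it.
The remaining 2×2 game on (route A, route C) × (defend A, defend B) has no saddle point. Let General X play route A with probability p; indifference gives −12p + 11(1−p) = 10p + 6(1−p), so p = 5/27.
Similarly General Y's optimal q on defend A is 4/27, and the value is -12·(4/27) + (10)·(23/27) = 182/27.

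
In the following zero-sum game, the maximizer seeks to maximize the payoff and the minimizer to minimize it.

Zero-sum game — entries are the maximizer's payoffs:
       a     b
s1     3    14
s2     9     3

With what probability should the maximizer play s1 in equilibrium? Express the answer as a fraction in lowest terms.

6/17

Row minima are 3 and 3, so the maximizer's maximin is 3; column maxima are 9 and 14, so the minimizer's minimax is 9. These differ, so the equilibrium is in mixed strategies.
Let the maximizer play s1 with probability p. The minimizer is indifferent when 3p + 9(1−p) = 14p + 3(1−p), giving p = 6/17.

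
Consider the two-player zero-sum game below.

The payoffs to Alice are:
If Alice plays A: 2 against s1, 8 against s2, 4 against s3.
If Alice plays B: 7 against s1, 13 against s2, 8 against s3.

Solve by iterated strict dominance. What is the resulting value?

Column s2 is strictly dominated by s1 for Bob (2<8, 7<13); eliminate s2.
Column s3 is strictly dominated by s1 for Bob (2<4, 7<8); eliminate s3.
Row A is strictly dominated by row B (7>2); eliminate A.
Only (B, s1) remains, with payoff 7.

7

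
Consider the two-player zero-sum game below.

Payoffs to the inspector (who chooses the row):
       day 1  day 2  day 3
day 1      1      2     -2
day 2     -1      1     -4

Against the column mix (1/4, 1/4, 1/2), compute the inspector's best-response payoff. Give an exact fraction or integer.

-1/4

day 1: (1)·(1/4) + (2)·(1/4) + (-2)·(1/2) = -1/4.
day 2: (-1)·(1/4) + (1)·(1/4) + (-4)·(1/2) = -2.
The best pure response is day 1 with expected payoff -1/4.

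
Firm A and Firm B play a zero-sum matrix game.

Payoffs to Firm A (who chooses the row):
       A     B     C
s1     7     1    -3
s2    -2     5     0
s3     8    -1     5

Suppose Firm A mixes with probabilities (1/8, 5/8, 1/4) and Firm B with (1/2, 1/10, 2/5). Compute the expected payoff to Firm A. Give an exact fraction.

Against (1/2, 1/10, 2/5), each row's expected payoff is s1: 12/5; s2: -1/2; s3: 59/10.
Taking the (1/8, 5/8, 1/4)-weighted average: (1/8)·(12/5) + (5/8)·(-1/2) + (1/4)·(59/10) = 117/80.

117/80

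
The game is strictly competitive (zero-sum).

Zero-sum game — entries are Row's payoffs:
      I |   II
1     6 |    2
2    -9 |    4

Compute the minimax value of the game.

42/17

Row minima are 2 and -9, so Row's maximin is 2; column maxima are 6 and 4, so Column's minimax is 4. These differ, so the equilibrium is in mixed strategies.
Let Row play 1 with probability p. Column is indifferent when 6p − 9(1−p) = 2p + 4(1−p), giving p = 13/17.
Let Column play I with probability q. Row is indifferent when 6q + 2(1−q) = −9q + 4(1−q), giving q = 2/17.
The value is 6·(2/17) + (2)·(15/17) = 42/17.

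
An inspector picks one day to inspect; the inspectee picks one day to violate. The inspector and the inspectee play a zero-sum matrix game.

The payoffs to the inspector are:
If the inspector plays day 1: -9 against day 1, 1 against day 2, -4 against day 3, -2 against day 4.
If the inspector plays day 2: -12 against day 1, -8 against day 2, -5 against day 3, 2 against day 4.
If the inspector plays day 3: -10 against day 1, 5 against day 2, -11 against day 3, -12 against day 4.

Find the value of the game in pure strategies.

-9

Row minima: -9, -12, -12 → the inspector's maximin is -9.
Column maxima: -9, 5, -4, 2 → the inspectee's minimax is -9.
They coincide at (day 1, day 1), so the value is -9.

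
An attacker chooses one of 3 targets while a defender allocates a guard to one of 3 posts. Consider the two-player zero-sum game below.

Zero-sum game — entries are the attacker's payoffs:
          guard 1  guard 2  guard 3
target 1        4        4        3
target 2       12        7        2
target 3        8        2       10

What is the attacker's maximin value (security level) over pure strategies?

3

The worst-case payoff for each row is target 1: 3, target 2: 2, target 3: 2.
The best of these is 3.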